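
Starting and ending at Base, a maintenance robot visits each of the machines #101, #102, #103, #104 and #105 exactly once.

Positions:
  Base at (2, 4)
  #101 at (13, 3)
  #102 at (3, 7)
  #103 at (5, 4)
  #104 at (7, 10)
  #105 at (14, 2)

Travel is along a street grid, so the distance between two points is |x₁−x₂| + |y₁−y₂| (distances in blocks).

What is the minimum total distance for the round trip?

With 5 stops there are 5!/2 = 60 distinct round trips (a route and its reverse cost the same).
Base-#101-#102-#103-#104-#105-Base: 12+14+5+8+15+14 = 68
Base-#101-#102-#103-#105-#104-Base: 12+14+5+11+15+11 = 68
Base-#101-#102-#104-#103-#105-Base: 12+14+7+8+11+14 = 66
Base-#101-#102-#104-#105-#103-Base: 12+14+7+15+11+3 = 62
Base-#101-#102-#105-#103-#104-Base: 12+14+16+11+8+11 = 72
Base-#101-#102-#105-#104-#103-Base: 12+14+16+15+8+3 = 68
Base-#101-#103-#102-#104-#105-Base: 12+9+5+7+15+14 = 62
Base-#101-#103-#102-#105-#104-Base: 12+9+5+16+15+11 = 68
Base-#101-#103-#104-#102-#105-Base: 12+9+8+7+16+14 = 66
Base-#101-#103-#104-#105-#102-Base: 12+9+8+15+16+4 = 64
Base-#101-#103-#105-#102-#104-Base: 12+9+11+16+7+11 = 66
Base-#101-#103-#105-#104-#102-Base: 12+9+11+15+7+4 = 58
Base-#101-#104-#102-#103-#105-Base: 12+13+7+5+11+14 = 62
Base-#101-#104-#102-#105-#103-Base: 12+13+7+16+11+3 = 62
… (46 more)
Base-#102-#104-#101-#105-#103-Base: 4+7+13+2+11+3 = 40  ← best
The minimum is 40.
One optimal route: Base → #102 → #104 → #101 → #105 → #103 → Base (or its reverse).

Minimum total distance: 40 blocks.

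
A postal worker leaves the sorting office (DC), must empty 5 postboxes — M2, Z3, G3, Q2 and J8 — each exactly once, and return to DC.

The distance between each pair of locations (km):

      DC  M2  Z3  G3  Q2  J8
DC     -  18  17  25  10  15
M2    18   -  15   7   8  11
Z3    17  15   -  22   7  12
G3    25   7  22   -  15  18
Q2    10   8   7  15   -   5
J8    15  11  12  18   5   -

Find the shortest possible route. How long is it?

DC-M2-Z3-G3-Q2-J8-DC: 18+15+22+15+5+15 = 90
DC-M2-Z3-G3-J8-Q2-DC: 18+15+22+18+5+10 = 88
DC-M2-Z3-Q2-G3-J8-DC: 18+15+7+15+18+15 = 88
DC-M2-Z3-Q2-J8-G3-DC: 18+15+7+5+18+25 = 88
DC-M2-Z3-J8-G3-Q2-DC: 18+15+12+18+15+10 = 88
DC-M2-Z3-J8-Q2-G3-DC: 18+15+12+5+15+25 = 90
DC-M2-G3-Z3-Q2-J8-DC: 18+7+22+7+5+15 = 74
DC-M2-G3-Z3-J8-Q2-DC: 18+7+22+12+5+10 = 74
DC-M2-G3-Q2-Z3-J8-DC: 18+7+15+7+12+15 = 74
DC-M2-G3-Q2-J8-Z3-DC: 18+7+15+5+12+17 = 74
DC-M2-G3-J8-Z3-Q2-DC: 18+7+18+12+7+10 = 72
DC-M2-G3-J8-Q2-Z3-DC: 18+7+18+5+7+17 = 72
DC-M2-Q2-Z3-G3-J8-DC: 18+8+7+22+18+15 = 88
DC-M2-Q2-Z3-J8-G3-DC: 18+8+7+12+18+25 = 88
… (46 more)
The minimum is 72.
One optimal route: DC → M2 → G3 → J8 → Z3 → Q2 → DC (or its reverse).

Minimum total distance: 72 km.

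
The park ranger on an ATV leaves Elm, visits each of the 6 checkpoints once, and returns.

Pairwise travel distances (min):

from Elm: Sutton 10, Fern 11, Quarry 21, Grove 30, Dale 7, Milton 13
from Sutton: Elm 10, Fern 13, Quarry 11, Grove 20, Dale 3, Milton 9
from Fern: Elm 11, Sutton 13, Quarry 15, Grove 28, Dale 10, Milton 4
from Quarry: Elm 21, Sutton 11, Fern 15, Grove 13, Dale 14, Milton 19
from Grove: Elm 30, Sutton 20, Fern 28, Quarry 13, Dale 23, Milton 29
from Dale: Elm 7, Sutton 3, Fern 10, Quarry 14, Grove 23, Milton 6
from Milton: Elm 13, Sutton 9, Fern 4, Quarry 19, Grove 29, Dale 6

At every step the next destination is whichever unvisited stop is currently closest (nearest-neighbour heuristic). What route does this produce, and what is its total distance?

At Elm the remaining stops are Dale 7, Sutton 10, Fern 11, Milton 13, Quarry 21, Grove 30; go to Dale.
At Dale the remaining stops are Sutton 3, Milton 6, Fern 10, Quarry 14, Grove 23; go to Sutton.
At Sutton the remaining stops are Milton 9, Quarry 11, Fern 13, Grove 20; go to Milton.
At Milton the remaining stops are Fern 4, Quarry 19, Grove 29; go to Fern.
At Fern the remaining stops are Quarry 15, Grove 28; go to Quarry.
At Quarry the remaining stops are Grove 13; go to Grove.
Return Grove→Elm: 30.
Total = 7 + 3 + 9 + 4 + 15 + 13 + 30 = 81.

Total distance 81 min via the nearest-neighbour route Elm → Dale → Sutton → Milton → Fern → Quarry → Grove → Elm.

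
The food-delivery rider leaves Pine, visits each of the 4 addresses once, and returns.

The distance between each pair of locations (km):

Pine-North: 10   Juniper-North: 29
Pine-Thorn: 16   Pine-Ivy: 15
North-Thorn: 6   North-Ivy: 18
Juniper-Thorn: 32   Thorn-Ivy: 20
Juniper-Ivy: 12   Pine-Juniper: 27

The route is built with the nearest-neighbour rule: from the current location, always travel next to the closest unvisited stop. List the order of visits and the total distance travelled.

Pine → [North:10 / Ivy:15 / Thorn:16 / Juniper:27] → North (10)
North → [Thorn:6 / Ivy:18 / Juniper:29] → Thorn (6)
Thorn → [Ivy:20 / Juniper:32] → Ivy (20)
Ivy → [Juniper:12] → Juniper (12)
Return Juniper→Pine: 27.
Total = 10 + 6 + 20 + 12 + 27 = 75.

Nearest-neighbour total = 75 km; route Pine → North → Thorn → Ivy → Juniper → Pine.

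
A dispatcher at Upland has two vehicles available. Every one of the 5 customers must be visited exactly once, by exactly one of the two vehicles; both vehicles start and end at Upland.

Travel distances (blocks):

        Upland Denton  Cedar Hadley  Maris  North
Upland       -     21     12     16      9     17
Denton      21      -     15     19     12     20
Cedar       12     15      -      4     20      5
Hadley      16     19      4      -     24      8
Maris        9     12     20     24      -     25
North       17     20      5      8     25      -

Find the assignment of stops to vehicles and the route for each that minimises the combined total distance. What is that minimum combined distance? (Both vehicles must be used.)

Minimum combined distance: 83 blocks.

There are 2^4 − 1 = 15 ways to divide the 5 stops into two non-empty groups. For each, the best each vehicle can do is its own shortest tour through its group:
  {Denton} + {Cedar, Hadley, Maris, North}: 42 + 58 = 100
  {Cedar} + {Denton, Hadley, Maris, North}: 24 + 65 = 89
  {Denton, Cedar} + {Hadley, Maris, North}: 48 + 58 = 106
  {Hadley} + {Denton, Cedar, Maris, North}: 32 + 58 = 90
  {Denton, Hadley} + {Cedar, Maris, North}: 56 + 51 = 107
  {Cedar, Hadley} + {Denton, Maris, North}: 32 + 58 = 90
  … (15 splits in total)
  {Maris} + {Denton, Cedar, Hadley, North}: 18 + 65 = 83  ← best
Best: vehicle 1 Upland → Maris → Upland = 18; vehicle 2 Upland → Denton → Cedar → Hadley → North → Upland = 65; combined 83.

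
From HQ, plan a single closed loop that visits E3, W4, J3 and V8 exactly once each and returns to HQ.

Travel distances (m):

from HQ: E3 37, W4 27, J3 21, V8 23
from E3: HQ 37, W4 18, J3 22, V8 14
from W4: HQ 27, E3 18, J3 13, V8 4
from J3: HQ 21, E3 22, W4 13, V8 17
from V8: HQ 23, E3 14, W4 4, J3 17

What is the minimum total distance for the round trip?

Minimum total distance: 88 m.

There are 12 distinct closed tours to check (reversals are equivalent).
HQ → E3 → W4 → J3 → V8 → HQ: 37+18+13+17+23 = 108
HQ → E3 → W4 → V8 → J3 → HQ: 37+18+4+17+21 = 97
HQ → E3 → J3 → W4 → V8 → HQ: 37+22+13+4+23 = 99
HQ → E3 → J3 → V8 → W4 → HQ: 37+22+17+4+27 = 107
HQ → E3 → V8 → W4 → J3 → HQ: 37+14+4+13+21 = 89
HQ → E3 → V8 → J3 → W4 → HQ: 37+14+17+13+27 = 108
HQ → W4 → E3 → J3 → V8 → HQ: 27+18+22+17+23 = 107
HQ → W4 → E3 → V8 → J3 → HQ: 27+18+14+17+21 = 97
HQ → W4 → J3 → E3 → V8 → HQ: 27+13+22+14+23 = 99
HQ → W4 → V8 → E3 → J3 → HQ: 27+4+14+22+21 = 88
HQ → J3 → E3 → W4 → V8 → HQ: 21+22+18+4+23 = 88
HQ → J3 → W4 → E3 → V8 → HQ: 21+13+18+14+23 = 89
The minimum is 88.
One optimal route: HQ → W4 → V8 → E3 → J3 → HQ (or its reverse).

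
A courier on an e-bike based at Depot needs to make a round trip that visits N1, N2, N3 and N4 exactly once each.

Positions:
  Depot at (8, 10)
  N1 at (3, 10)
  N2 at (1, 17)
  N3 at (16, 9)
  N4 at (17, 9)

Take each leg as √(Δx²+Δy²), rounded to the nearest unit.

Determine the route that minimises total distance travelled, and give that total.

39 — the shortest possible round trip.

Depot-N1-N2-N3-N4-Depot: 5+7+17+1+9 = 39
Depot-N1-N2-N4-N3-Depot: 5+7+18+1+8 = 39
Depot-N1-N3-N2-N4-Depot: 5+13+17+18+9 = 62
Depot-N1-N3-N4-N2-Depot: 5+13+1+18+10 = 47
Depot-N1-N4-N2-N3-Depot: 5+14+18+17+8 = 62
Depot-N1-N4-N3-N2-Depot: 5+14+1+17+10 = 47
Depot-N2-N1-N3-N4-Depot: 10+7+13+1+9 = 40
Depot-N2-N1-N4-N3-Depot: 10+7+14+1+8 = 40
Depot-N2-N3-N1-N4-Depot: 10+17+13+14+9 = 63
Depot-N2-N4-N1-N3-Depot: 10+18+14+13+8 = 63
Depot-N3-N1-N2-N4-Depot: 8+13+7+18+9 = 55
Depot-N3-N2-N1-N4-Depot: 8+17+7+14+9 = 55
The minimum is 39.
One optimal route: Depot → N1 → N2 → N3 → N4 → Depot (or its reverse).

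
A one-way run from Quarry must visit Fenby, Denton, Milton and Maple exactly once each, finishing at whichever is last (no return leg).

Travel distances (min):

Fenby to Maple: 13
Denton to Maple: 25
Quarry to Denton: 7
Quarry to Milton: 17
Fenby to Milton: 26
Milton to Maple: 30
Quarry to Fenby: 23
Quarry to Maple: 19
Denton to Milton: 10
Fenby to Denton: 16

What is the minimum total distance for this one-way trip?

There are 4! = 24 possible orderings.
Quarry → Fenby → Denton → Milton → Maple: 23+16+10+30 = 79
Quarry → Fenby → Denton → Maple → Milton: 23+16+25+30 = 94
Quarry → Fenby → Milton → Denton → Maple: 23+26+10+25 = 84
Quarry → Fenby → Milton → Maple → Denton: 23+26+30+25 = 104
Quarry → Fenby → Maple → Denton → Milton: 23+13+25+10 = 71
Quarry → Fenby → Maple → Milton → Denton: 23+13+30+10 = 76
Quarry → Denton → Fenby → Milton → Maple: 7+16+26+30 = 79
Quarry → Denton → Fenby → Maple → Milton: 7+16+13+30 = 66
Quarry → Denton → Milton → Fenby → Maple: 7+10+26+13 = 56
Quarry → Denton → Milton → Maple → Fenby: 7+10+30+13 = 60
Quarry → Denton → Maple → Fenby → Milton: 7+25+13+26 = 71
Quarry → Denton → Maple → Milton → Fenby: 7+25+30+26 = 88
Quarry → Milton → Fenby → Denton → Maple: 17+26+16+25 = 84
Quarry → Milton → Fenby → Maple → Denton: 17+26+13+25 = 81
… (10 more)
The minimum is 56.
One shortest path: Quarry → Denton → Milton → Fenby → Maple.

Minimum one-way distance = 56 min.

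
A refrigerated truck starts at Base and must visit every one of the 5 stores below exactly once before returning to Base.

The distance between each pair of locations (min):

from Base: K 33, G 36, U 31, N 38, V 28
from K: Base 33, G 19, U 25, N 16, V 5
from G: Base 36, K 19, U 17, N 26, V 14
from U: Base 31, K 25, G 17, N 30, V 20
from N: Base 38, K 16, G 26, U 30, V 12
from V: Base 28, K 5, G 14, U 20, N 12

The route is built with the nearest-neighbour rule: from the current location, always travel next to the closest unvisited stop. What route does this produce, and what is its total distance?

123 min along Base → V → K → N → G → U → Base.

At Base the remaining stops are V 28, U 31, K 33, G 36, N 38; go to V.
At V the remaining stops are K 5, N 12, G 14, U 20; go to K.
At K the remaining stops are N 16, G 19, U 25; go to N.
At N the remaining stops are G 26, U 30; go to G.
At G the remaining stops are U 17; go to U.
Return U→Base: 31.
Total = 28 + 5 + 16 + 26 + 17 + 31 = 123.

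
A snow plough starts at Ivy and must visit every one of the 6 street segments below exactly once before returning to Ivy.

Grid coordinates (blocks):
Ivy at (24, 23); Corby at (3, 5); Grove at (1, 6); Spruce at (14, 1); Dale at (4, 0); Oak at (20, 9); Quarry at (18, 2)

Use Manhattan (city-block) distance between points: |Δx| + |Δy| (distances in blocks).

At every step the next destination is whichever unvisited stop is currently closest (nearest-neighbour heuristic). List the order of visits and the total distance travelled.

Nearest-neighbour total = 92 blocks; route Ivy → Oak → Quarry → Spruce → Dale → Corby → Grove → Ivy.

From Ivy: distances to unvisited — Oak=18, Quarry=27, Spruce=32, Corby=39, Grove=40, Dale=43. Nearest is Oak (18).
From Oak: distances to unvisited — Quarry=9, Spruce=14, Corby=21, Grove=22, Dale=25. Nearest is Quarry (9).
From Quarry: distances to unvisited — Spruce=5, Dale=16, Corby=18, Grove=21. Nearest is Spruce (5).
From Spruce: distances to unvisited — Dale=11, Corby=15, Grove=18. Nearest is Dale (11).
From Dale: distances to unvisited — Corby=6, Grove=9. Nearest is Corby (6).
From Corby: distances to unvisited — Grove=3. Nearest is Grove (3).
Return Grove→Ivy: 40.
Total = 18 + 9 + 5 + 11 + 6 + 3 + 40 = 92.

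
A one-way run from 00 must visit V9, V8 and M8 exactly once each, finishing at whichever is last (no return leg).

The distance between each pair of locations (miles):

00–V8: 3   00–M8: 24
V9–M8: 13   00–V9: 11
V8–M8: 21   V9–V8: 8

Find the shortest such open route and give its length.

There are 3! = 6 possible orderings.
00 → V9 → V8 → M8: 11+8+21 = 40
00 → V9 → M8 → V8: 11+13+21 = 45
00 → V8 → V9 → M8: 3+8+13 = 24
00 → V8 → M8 → V9: 3+21+13 = 37
00 → M8 → V9 → V8: 24+13+8 = 45
00 → M8 → V8 → V9: 24+21+8 = 53
The minimum is 24.
One shortest path: 00 → V8 → V9 → M8.

24 miles — the minimum one-way total.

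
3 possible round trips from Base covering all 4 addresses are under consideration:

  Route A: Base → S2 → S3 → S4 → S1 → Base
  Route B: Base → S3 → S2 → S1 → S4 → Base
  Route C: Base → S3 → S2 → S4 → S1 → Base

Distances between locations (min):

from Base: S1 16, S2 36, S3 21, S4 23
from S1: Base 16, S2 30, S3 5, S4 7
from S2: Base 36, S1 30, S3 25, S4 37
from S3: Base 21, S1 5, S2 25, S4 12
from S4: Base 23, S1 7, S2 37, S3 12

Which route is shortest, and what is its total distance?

96 min — Route A is the shortest.

Route A: 36 + 25 + 12 + 7 + 16 = 96
Route B: 21 + 25 + 30 + 7 + 23 = 106
Route C: 21 + 25 + 37 + 7 + 16 = 106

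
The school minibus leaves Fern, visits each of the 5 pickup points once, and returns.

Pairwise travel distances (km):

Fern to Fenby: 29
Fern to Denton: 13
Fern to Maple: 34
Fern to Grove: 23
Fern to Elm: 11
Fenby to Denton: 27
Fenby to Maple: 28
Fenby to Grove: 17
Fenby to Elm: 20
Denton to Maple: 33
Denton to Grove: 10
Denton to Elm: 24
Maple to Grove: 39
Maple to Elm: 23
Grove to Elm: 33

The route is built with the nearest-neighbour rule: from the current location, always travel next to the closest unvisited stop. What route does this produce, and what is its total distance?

Total distance 125 km via the nearest-neighbour route Fern → Elm → Fenby → Grove → Denton → Maple → Fern.

Fern → [Elm:11 / Denton:13 / Grove:23 / Fenby:29 / Maple:34] → Elm (11)
Elm → [Fenby:20 / Maple:23 / Denton:24 / Grove:33] → Fenby (20)
Fenby → [Grove:17 / Denton:27 / Maple:28] → Grove (17)
Grove → [Denton:10 / Maple:39] → Denton (10)
Denton → [Maple:33] → Maple (33)
Return Maple→Fern: 34.
Total = 11 + 20 + 17 + 10 + 33 + 34 = 125.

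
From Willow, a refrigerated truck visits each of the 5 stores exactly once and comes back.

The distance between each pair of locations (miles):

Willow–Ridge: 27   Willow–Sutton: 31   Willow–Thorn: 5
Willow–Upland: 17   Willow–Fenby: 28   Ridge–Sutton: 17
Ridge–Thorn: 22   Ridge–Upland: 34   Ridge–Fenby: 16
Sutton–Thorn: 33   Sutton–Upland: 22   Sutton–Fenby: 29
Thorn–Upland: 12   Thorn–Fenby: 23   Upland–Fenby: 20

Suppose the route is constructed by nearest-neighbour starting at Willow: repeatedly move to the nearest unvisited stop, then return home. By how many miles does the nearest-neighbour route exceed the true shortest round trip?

Excess over optimum: 1 miles.

From Willow: Thorn=5, Upland=17, Ridge=27, Fenby=28, Sutton=31 → choose Thorn (5).
From Thorn: Upland=12, Ridge=22, Fenby=23, Sutton=33 → choose Upland (12).
From Upland: Fenby=20, Sutton=22, Ridge=34 → choose Fenby (20).
From Fenby: Ridge=16, Sutton=29 → choose Ridge (16).
From Ridge: Sutton=17 → choose Sutton (17).
NN route Willow → Thorn → Upland → Fenby → Ridge → Sutton → Willow costs 101.
Optimal: Willow → Thorn → Upland → Sutton → Ridge → Fenby → Willow costs 100 (by enumerating all 60 distinct tours).
Excess = 101 − 100 = 1.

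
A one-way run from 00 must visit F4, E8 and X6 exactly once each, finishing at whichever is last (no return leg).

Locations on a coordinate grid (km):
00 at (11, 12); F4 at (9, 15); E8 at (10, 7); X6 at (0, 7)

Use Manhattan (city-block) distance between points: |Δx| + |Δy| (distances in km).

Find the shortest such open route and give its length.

There are 3! = 6 possible orderings.
00 - F4 - E8 - X6: 5+9+10 = 24
00 - F4 - X6 - E8: 5+17+10 = 32
00 - E8 - F4 - X6: 6+9+17 = 32
00 - E8 - X6 - F4: 6+10+17 = 33
00 - X6 - F4 - E8: 16+17+9 = 42
00 - X6 - E8 - F4: 16+10+9 = 35
The minimum is 24.
One shortest path: 00 → F4 → E8 → X6.

24 km — the minimum one-way total.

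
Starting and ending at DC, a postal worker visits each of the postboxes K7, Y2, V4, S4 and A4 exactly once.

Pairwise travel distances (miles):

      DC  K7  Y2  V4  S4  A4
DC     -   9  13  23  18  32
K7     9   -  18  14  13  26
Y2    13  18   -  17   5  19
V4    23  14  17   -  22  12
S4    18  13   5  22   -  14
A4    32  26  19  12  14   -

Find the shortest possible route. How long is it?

DC → K7 → Y2 → V4 → S4 → A4 → DC: 9+18+17+22+14+32 = 112
DC → K7 → Y2 → V4 → A4 → S4 → DC: 9+18+17+12+14+18 = 88
DC → K7 → Y2 → S4 → V4 → A4 → DC: 9+18+5+22+12+32 = 98
DC → K7 → Y2 → S4 → A4 → V4 → DC: 9+18+5+14+12+23 = 81
DC → K7 → Y2 → A4 → V4 → S4 → DC: 9+18+19+12+22+18 = 98
DC → K7 → Y2 → A4 → S4 → V4 → DC: 9+18+19+14+22+23 = 105
DC → K7 → V4 → Y2 → S4 → A4 → DC: 9+14+17+5+14+32 = 91
DC → K7 → V4 → Y2 → A4 → S4 → DC: 9+14+17+19+14+18 = 91
DC → K7 → V4 → S4 → Y2 → A4 → DC: 9+14+22+5+19+32 = 101
DC → K7 → V4 → S4 → A4 → Y2 → DC: 9+14+22+14+19+13 = 91
DC → K7 → V4 → A4 → Y2 → S4 → DC: 9+14+12+19+5+18 = 77
DC → K7 → V4 → A4 → S4 → Y2 → DC: 9+14+12+14+5+13 = 67
DC → K7 → S4 → Y2 → V4 → A4 → DC: 9+13+5+17+12+32 = 88
DC → K7 → S4 → Y2 → A4 → V4 → DC: 9+13+5+19+12+23 = 81
… (46 more)
The minimum is 67.
One optimal route: DC → K7 → V4 → A4 → S4 → Y2 → DC (or its reverse).

Shortest round trip = 67 miles.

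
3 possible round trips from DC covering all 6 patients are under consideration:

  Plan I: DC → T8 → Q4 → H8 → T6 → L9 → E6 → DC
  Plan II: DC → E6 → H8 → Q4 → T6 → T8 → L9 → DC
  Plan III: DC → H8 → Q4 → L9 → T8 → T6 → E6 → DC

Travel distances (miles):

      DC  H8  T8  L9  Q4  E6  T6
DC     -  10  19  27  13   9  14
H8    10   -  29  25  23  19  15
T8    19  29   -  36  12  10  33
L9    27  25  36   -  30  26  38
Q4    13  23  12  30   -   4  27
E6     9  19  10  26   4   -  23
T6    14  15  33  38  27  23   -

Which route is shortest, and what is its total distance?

Shortest is Plan I, total 142 miles.

Plan I: 19 + 12 + 23 + 15 + 38 + 26 + 9 = 142
Plan II: 9 + 19 + 23 + 27 + 33 + 36 + 27 = 174
Plan III: 10 + 23 + 30 + 36 + 33 + 23 + 9 = 164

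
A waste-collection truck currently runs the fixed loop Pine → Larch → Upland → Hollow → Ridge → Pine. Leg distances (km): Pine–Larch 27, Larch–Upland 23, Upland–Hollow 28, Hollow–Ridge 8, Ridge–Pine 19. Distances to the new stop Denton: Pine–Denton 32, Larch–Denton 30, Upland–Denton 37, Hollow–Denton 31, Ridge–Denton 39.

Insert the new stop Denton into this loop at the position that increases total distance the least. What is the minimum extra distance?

Adding 35 km by placing Denton on the Pine–Larch leg.

Insertion cost between consecutive stops i–j is d(i,Denton) + d(Denton,j) − d(i,j):
  between Pine and Larch: 32 + 30 − 27 = 35
  between Larch and Upland: 30 + 37 − 23 = 44
  between Upland and Hollow: 37 + 31 − 28 = 40
  between Hollow and Ridge: 31 + 39 − 8 = 62
  between Ridge and Pine: 39 + 32 − 19 = 52
Cheapest insertion is between Pine and Larch, adding 35.
New total = 105 + 35 = 140.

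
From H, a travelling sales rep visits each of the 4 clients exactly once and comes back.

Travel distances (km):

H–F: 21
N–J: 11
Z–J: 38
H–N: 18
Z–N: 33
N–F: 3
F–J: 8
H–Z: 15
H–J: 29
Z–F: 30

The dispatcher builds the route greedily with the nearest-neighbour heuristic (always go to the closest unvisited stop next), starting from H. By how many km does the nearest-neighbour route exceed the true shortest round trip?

From H: Z=15, N=18, F=21, J=29 → choose Z (15).
From Z: F=30, N=33, J=38 → choose F (30).
From F: N=3, J=8 → choose N (3).
From N: J=11 → choose J (11).
NN route H → Z → F → N → J → H costs 88.
Optimal: H → Z → F → J → N → H costs 82 (by enumerating all 12 distinct tours).
Excess = 88 − 82 = 6.

Excess over optimum: 6 km.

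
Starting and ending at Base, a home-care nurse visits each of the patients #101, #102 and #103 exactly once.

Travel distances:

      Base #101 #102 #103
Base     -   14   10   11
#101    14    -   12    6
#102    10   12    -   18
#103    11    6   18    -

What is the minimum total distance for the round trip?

There are 3 distinct closed tours to check (reversals are equivalent).
Base - #101 - #102 - #103 - Base: 14+12+18+11 = 55
Base - #101 - #103 - #102 - Base: 14+6+18+10 = 48
Base - #102 - #101 - #103 - Base: 10+12+6+11 = 39
The minimum is 39.
One optimal route: Base → #102 → #101 → #103 → Base (or its reverse).

Minimum total distance: 39.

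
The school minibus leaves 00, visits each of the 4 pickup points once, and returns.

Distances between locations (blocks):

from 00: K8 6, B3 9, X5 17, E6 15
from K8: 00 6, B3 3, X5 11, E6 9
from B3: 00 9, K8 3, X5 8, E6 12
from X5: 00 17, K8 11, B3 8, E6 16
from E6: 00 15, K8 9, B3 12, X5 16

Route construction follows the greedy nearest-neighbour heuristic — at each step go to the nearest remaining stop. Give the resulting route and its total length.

Total distance 48 blocks via the nearest-neighbour route 00 → K8 → B3 → X5 → E6 → 00.

At 00 the remaining stops are K8 6, B3 9, E6 15, X5 17; go to K8.
At K8 the remaining stops are B3 3, E6 9, X5 11; go to B3.
At B3 the remaining stops are X5 8, E6 12; go to X5.
At X5 the remaining stops are E6 16; go to E6.
Return E6→00: 15.
Total = 6 + 3 + 8 + 16 + 15 = 48.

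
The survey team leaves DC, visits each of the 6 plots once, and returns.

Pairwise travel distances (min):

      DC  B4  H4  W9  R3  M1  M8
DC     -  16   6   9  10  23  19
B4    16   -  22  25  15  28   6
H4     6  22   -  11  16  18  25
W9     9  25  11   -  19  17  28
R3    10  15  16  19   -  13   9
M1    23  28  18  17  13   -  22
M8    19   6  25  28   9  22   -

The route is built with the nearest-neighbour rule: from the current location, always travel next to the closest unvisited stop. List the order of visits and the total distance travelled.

From DC: distances to unvisited — H4=6, W9=9, R3=10, B4=16, M8=19, M1=23. Nearest is H4 (6).
From H4: distances to unvisited — W9=11, R3=16, M1=18, B4=22, M8=25. Nearest is W9 (11).
From W9: distances to unvisited — M1=17, R3=19, B4=25, M8=28. Nearest is M1 (17).
From M1: distances to unvisited — R3=13, M8=22, B4=28. Nearest is R3 (13).
From R3: distances to unvisited — M8=9, B4=15. Nearest is M8 (9).
From M8: distances to unvisited — B4=6. Nearest is B4 (6).
Return B4→DC: 16.
Total = 6 + 11 + 17 + 13 + 9 + 6 + 16 = 78.

Nearest-neighbour total = 78 min; route DC → H4 → W9 → M1 → R3 → M8 → B4 → DC.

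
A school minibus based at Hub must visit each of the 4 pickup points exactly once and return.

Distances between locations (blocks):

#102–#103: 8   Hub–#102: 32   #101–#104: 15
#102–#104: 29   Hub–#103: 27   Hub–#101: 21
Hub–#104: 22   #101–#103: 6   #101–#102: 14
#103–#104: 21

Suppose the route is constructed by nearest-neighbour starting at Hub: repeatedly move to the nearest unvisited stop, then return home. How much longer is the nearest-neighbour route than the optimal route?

Hub: #101=21, #104=22, #103=27, #102=32 ⇒ #101
#101: #103=6, #102=14, #104=15 ⇒ #103
#103: #102=8, #104=21 ⇒ #102
#102: #104=29 ⇒ #104
NN route Hub → #101 → #103 → #102 → #104 → Hub costs 86.
Optimal: Hub → #102 → #103 → #101 → #104 → Hub costs 83 (by enumerating all 12 distinct tours).
Excess = 86 − 83 = 3.

3 blocks longer than the optimal tour.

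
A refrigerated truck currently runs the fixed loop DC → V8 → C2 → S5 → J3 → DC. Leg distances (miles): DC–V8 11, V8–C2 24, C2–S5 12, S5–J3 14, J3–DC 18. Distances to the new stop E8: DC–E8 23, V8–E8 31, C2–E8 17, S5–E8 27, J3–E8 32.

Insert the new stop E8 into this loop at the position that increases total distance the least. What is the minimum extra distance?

Adding 24 miles by placing E8 on the V8–C2 leg.

Insertion cost between consecutive stops i–j is d(i,E8) + d(E8,j) − d(i,j):
  between DC and V8: 23 + 31 − 11 = 43
  between V8 and C2: 31 + 17 − 24 = 24
  between C2 and S5: 17 + 27 − 12 = 32
  between S5 and J3: 27 + 32 − 14 = 45
  between J3 and DC: 32 + 23 − 18 = 37
Cheapest insertion is between V8 and C2, adding 24.
New total = 79 + 24 = 103.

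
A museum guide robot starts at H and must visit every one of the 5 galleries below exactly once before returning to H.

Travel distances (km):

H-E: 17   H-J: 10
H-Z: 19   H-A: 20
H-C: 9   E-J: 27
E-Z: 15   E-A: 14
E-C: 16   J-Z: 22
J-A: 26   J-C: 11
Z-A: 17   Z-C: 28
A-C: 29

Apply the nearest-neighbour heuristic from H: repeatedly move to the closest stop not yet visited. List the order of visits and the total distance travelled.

Total distance 91 km via the nearest-neighbour route H → C → J → Z → E → A → H.

At H the remaining stops are C 9, J 10, E 17, Z 19, A 20; go to C.
At C the remaining stops are J 11, E 16, Z 28, A 29; go to J.
At J the remaining stops are Z 22, A 26, E 27; go to Z.
At Z the remaining stops are E 15, A 17; go to E.
At E the remaining stops are A 14; go to A.
Return A→H: 20.
Total = 9 + 11 + 22 + 15 + 14 + 20 = 91.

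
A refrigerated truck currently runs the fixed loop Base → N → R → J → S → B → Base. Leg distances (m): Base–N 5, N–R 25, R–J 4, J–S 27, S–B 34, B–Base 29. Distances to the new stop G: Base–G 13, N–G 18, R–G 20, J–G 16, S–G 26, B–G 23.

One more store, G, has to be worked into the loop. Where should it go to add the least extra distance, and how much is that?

Insertion cost between consecutive stops i–j is d(i,G) + d(G,j) − d(i,j):
  between Base and N: 13 + 18 − 5 = 26
  between N and R: 18 + 20 − 25 = 13
  between R and J: 20 + 16 − 4 = 32
  between J and S: 16 + 26 − 27 = 15
  between S and B: 26 + 23 − 34 = 15
  between B and Base: 23 + 13 − 29 = 7
Cheapest insertion is between B and Base, adding 7.
New total = 124 + 7 = 131.

+7 m — insert G between B and Base.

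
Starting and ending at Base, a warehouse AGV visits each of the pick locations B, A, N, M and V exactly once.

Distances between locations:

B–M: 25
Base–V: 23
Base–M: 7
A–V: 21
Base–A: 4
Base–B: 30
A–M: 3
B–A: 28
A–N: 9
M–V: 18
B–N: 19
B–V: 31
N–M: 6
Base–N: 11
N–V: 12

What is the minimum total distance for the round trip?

Minimum total distance: 86.

With 5 stops there are 5!/2 = 60 distinct round trips (a route and its reverse cost the same).
Base - B - A - N - M - V - Base: 30+28+9+6+18+23 = 114
Base - B - A - N - V - M - Base: 30+28+9+12+18+7 = 104
Base - B - A - M - N - V - Base: 30+28+3+6+12+23 = 102
Base - B - A - M - V - N - Base: 30+28+3+18+12+11 = 102
Base - B - A - V - N - M - Base: 30+28+21+12+6+7 = 104
Base - B - A - V - M - N - Base: 30+28+21+18+6+11 = 114
Base - B - N - A - M - V - Base: 30+19+9+3+18+23 = 102
Base - B - N - A - V - M - Base: 30+19+9+21+18+7 = 104
Base - B - N - M - A - V - Base: 30+19+6+3+21+23 = 102
Base - B - N - M - V - A - Base: 30+19+6+18+21+4 = 98
Base - B - N - V - A - M - Base: 30+19+12+21+3+7 = 92
Base - B - N - V - M - A - Base: 30+19+12+18+3+4 = 86
Base - B - M - A - N - V - Base: 30+25+3+9+12+23 = 102
Base - B - M - A - V - N - Base: 30+25+3+21+12+11 = 102
… (46 more)
The minimum is 86.
One optimal route: Base → B → N → V → M → A → Base (or its reverse).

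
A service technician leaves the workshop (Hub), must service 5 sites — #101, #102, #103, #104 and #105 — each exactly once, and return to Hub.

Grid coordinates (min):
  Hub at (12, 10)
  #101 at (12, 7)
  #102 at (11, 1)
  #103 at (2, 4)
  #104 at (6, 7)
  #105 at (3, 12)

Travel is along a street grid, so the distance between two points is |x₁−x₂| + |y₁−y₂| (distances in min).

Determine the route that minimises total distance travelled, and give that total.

With 5 stops there are 5!/2 = 60 distinct round trips (a route and its reverse cost the same).
Hub - #101 - #102 - #103 - #104 - #105 - Hub: 3+7+12+7+8+11 = 48
Hub - #101 - #102 - #103 - #105 - #104 - Hub: 3+7+12+9+8+9 = 48
Hub - #101 - #102 - #104 - #103 - #105 - Hub: 3+7+11+7+9+11 = 48
Hub - #101 - #102 - #104 - #105 - #103 - Hub: 3+7+11+8+9+16 = 54
Hub - #101 - #102 - #105 - #103 - #104 - Hub: 3+7+19+9+7+9 = 54
Hub - #101 - #102 - #105 - #104 - #103 - Hub: 3+7+19+8+7+16 = 60
Hub - #101 - #103 - #102 - #104 - #105 - Hub: 3+13+12+11+8+11 = 58
Hub - #101 - #103 - #102 - #105 - #104 - Hub: 3+13+12+19+8+9 = 64
Hub - #101 - #103 - #104 - #102 - #105 - Hub: 3+13+7+11+19+11 = 64
Hub - #101 - #103 - #104 - #105 - #102 - Hub: 3+13+7+8+19+10 = 60
Hub - #101 - #103 - #105 - #102 - #104 - Hub: 3+13+9+19+11+9 = 64
Hub - #101 - #103 - #105 - #104 - #102 - Hub: 3+13+9+8+11+10 = 54
Hub - #101 - #104 - #102 - #103 - #105 - Hub: 3+6+11+12+9+11 = 52
Hub - #101 - #104 - #102 - #105 - #103 - Hub: 3+6+11+19+9+16 = 64
… (46 more)
The minimum is 48.
One optimal route: Hub → #101 → #102 → #103 → #104 → #105 → Hub (or its reverse).

Shortest round trip = 48 min.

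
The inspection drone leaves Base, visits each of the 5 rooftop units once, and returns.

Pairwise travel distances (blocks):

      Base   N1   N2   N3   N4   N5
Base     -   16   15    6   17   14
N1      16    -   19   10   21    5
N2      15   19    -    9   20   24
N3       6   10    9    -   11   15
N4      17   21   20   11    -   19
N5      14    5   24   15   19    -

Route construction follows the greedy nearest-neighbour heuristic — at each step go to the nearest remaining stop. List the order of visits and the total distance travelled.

Base → [N3:6 / N5:14 / N2:15 / N1:16 / N4:17] → N3 (6)
N3 → [N2:9 / N1:10 / N4:11 / N5:15] → N2 (9)
N2 → [N1:19 / N4:20 / N5:24] → N1 (19)
N1 → [N5:5 / N4:21] → N5 (5)
N5 → [N4:19] → N4 (19)
Return N4→Base: 17.
Total = 6 + 9 + 19 + 5 + 19 + 17 = 75.

Nearest-neighbour total = 75 blocks; route Base → N3 → N2 → N1 → N5 → N4 → Base.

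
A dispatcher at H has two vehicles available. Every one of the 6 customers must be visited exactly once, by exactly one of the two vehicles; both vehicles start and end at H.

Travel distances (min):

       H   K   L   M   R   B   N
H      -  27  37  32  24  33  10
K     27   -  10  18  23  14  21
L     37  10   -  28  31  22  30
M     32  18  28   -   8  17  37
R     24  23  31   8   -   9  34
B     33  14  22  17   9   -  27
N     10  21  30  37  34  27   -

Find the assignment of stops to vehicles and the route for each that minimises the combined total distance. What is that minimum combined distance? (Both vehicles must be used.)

Minimum combined distance: 128 min.

There are 2^5 − 1 = 31 ways to divide the 6 stops into two non-empty groups. For each, the best each vehicle can do is its own shortest tour through its group:
  {K} + {L, M, R, B, N}: 54 + 111 = 165
  {L} + {K, M, R, B, N}: 74 + 94 = 168
  {K, L} + {M, R, B, N}: 74 + 86 = 160
  {M} + {K, L, R, B, N}: 64 + 96 = 160
  {K, M} + {L, R, B, N}: 77 + 95 = 172
  {L, M} + {K, R, B, N}: 97 + 78 = 175
  … (31 splits in total)
  {K, L, M, R, B} + {N}: 108 + 20 = 128  ← best
Best: vehicle 1 H → K → L → B → M → R → H = 108; vehicle 2 H → N → H = 20; combined 128.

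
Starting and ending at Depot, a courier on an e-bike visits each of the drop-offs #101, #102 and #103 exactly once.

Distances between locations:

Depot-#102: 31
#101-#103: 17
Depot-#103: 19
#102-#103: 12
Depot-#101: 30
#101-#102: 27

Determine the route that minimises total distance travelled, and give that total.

88 — the shortest possible round trip.

Depot - #101 - #102 - #103 - Depot: 30+27+12+19 = 88
Depot - #101 - #103 - #102 - Depot: 30+17+12+31 = 90
Depot - #102 - #101 - #103 - Depot: 31+27+17+19 = 94
The minimum is 88.
One optimal route: Depot → #101 → #102 → #103 → Depot (or its reverse).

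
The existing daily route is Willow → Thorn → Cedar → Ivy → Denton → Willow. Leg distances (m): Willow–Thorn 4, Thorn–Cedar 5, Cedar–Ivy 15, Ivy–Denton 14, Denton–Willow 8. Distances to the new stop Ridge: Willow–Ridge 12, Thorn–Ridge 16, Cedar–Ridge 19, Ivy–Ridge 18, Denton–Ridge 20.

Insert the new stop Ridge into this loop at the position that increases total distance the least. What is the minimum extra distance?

Insertion cost between consecutive stops i–j is d(i,Ridge) + d(Ridge,j) − d(i,j):
  between Willow and Thorn: 12 + 16 − 4 = 24
  between Thorn and Cedar: 16 + 19 − 5 = 30
  between Cedar and Ivy: 19 + 18 − 15 = 22
  between Ivy and Denton: 18 + 20 − 14 = 24
  between Denton and Willow: 20 + 12 − 8 = 24
Cheapest insertion is between Cedar and Ivy, adding 22.
New total = 46 + 22 = 68.

Adding 22 m by placing Ridge on the Cedar–Ivy leg.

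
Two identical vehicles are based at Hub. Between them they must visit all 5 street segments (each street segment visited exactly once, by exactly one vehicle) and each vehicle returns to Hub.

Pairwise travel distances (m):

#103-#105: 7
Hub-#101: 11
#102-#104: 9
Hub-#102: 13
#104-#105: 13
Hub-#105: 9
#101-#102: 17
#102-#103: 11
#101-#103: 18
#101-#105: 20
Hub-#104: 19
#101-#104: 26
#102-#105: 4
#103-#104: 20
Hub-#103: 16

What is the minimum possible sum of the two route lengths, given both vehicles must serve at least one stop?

There are 2^4 − 1 = 15 ways to divide the 5 stops into two non-empty groups. For each, the best each vehicle can do is its own shortest tour through its group:
  {#101} + {#102, #103, #104, #105}: 22 + 55 = 77
  {#102} + {#101, #103, #104, #105}: 26 + 68 = 94
  {#101, #102} + {#103, #104, #105}: 41 + 55 = 96
  {#103} + {#101, #102, #104, #105}: 32 + 59 = 91
  {#101, #103} + {#102, #104, #105}: 45 + 41 = 86
  {#102, #103} + {#101, #104, #105}: 40 + 59 = 99
  … (15 splits in total)
Best: vehicle 1 Hub → #101 → Hub = 22; vehicle 2 Hub → #103 → #105 → #102 → #104 → Hub = 55; combined 77.

Minimum combined distance: 77 m.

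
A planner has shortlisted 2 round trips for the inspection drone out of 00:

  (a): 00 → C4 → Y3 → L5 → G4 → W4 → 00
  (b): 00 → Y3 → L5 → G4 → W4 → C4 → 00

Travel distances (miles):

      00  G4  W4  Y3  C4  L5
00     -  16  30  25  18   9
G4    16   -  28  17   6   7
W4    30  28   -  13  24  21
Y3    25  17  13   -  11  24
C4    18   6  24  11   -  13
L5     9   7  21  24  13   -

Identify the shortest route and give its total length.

Shortest is (a), total 118 miles.

(a): 18 + 11 + 24 + 7 + 28 + 30 = 118
(b): 25 + 24 + 7 + 28 + 24 + 18 = 126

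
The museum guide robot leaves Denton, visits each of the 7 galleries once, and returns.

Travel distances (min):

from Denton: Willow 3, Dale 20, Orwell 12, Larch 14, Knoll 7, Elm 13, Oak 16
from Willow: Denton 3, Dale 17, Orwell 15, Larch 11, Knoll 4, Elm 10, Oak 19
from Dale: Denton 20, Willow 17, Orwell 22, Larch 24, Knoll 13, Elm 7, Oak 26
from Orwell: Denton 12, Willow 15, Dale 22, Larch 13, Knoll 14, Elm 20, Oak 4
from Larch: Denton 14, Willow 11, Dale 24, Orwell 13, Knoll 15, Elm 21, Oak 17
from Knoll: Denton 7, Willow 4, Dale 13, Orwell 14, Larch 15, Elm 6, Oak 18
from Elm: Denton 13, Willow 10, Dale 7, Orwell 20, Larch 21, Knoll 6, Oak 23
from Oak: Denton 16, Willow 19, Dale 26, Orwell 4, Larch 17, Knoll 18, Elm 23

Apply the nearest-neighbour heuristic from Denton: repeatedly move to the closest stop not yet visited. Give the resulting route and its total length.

At Denton the remaining stops are Willow 3, Knoll 7, Orwell 12, Elm 13, Larch 14, Oak 16, Dale 20; go to Willow.
At Willow the remaining stops are Knoll 4, Elm 10, Larch 11, Orwell 15, Dale 17, Oak 19; go to Knoll.
At Knoll the remaining stops are Elm 6, Dale 13, Orwell 14, Larch 15, Oak 18; go to Elm.
At Elm the remaining stops are Dale 7, Orwell 20, Larch 21, Oak 23; go to Dale.
At Dale the remaining stops are Orwell 22, Larch 24, Oak 26; go to Orwell.
At Orwell the remaining stops are Oak 4, Larch 13; go to Oak.
At Oak the remaining stops are Larch 17; go to Larch.
Return Larch→Denton: 14.
Total = 3 + 4 + 6 + 7 + 22 + 4 + 17 + 14 = 77.

77 min along Denton → Willow → Knoll → Elm → Dale → Orwell → Oak → Larch → Denton.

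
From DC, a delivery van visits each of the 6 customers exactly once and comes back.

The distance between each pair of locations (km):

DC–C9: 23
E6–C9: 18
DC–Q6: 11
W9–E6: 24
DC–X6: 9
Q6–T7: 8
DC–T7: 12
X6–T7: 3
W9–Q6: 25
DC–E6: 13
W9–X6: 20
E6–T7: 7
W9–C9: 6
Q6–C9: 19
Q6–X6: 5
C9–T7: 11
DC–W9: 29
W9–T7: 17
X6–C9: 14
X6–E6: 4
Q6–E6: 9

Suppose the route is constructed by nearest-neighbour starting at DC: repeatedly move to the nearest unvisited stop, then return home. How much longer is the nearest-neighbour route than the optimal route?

Excess over optimum: 9 km.

DC: X6=9, Q6=11, T7=12, E6=13, C9=23, W9=29 ⇒ X6
X6: T7=3, E6=4, Q6=5, C9=14, W9=20 ⇒ T7
T7: E6=7, Q6=8, C9=11, W9=17 ⇒ E6
E6: Q6=9, C9=18, W9=24 ⇒ Q6
Q6: C9=19, W9=25 ⇒ C9
C9: W9=6 ⇒ W9
NN route DC → X6 → T7 → E6 → Q6 → C9 → W9 → DC costs 82.
Optimal: DC → W9 → C9 → T7 → X6 → E6 → Q6 → DC costs 73 (by enumerating all 360 distinct tours).
Excess = 82 − 73 = 9.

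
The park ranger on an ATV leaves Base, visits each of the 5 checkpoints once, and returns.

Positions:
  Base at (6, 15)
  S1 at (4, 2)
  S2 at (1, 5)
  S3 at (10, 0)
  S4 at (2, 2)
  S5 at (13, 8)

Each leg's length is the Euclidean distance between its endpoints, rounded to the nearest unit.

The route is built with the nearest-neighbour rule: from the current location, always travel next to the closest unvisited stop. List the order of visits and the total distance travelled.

Nearest-neighbour total = 41; route Base → S5 → S3 → S1 → S4 → S2 → Base.

From Base: distances to unvisited — S5=10, S2=11, S1=13, S4=14, S3=16. Nearest is S5 (10).
From S5: distances to unvisited — S3=9, S1=11, S2=12, S4=13. Nearest is S3 (9).
From S3: distances to unvisited — S1=6, S4=8, S2=10. Nearest is S1 (6).
From S1: distances to unvisited — S4=2, S2=4. Nearest is S4 (2).
From S4: distances to unvisited — S2=3. Nearest is S2 (3).
Return S2→Base: 11.
Total = 10 + 9 + 6 + 2 + 3 + 11 = 41.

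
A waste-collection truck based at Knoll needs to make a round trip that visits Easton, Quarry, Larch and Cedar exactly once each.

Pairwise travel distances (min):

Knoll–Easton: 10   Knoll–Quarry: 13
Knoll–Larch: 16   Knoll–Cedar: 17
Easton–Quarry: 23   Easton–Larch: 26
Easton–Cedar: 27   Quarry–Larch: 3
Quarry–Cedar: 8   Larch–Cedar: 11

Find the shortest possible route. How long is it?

With 4 stops there are 4!/2 = 12 distinct round trips (a route and its reverse cost the same).
Knoll → Easton → Quarry → Larch → Cedar → Knoll: 10+23+3+11+17 = 64
Knoll → Easton → Quarry → Cedar → Larch → Knoll: 10+23+8+11+16 = 68
Knoll → Easton → Larch → Quarry → Cedar → Knoll: 10+26+3+8+17 = 64
Knoll → Easton → Larch → Cedar → Quarry → Knoll: 10+26+11+8+13 = 68
Knoll → Easton → Cedar → Quarry → Larch → Knoll: 10+27+8+3+16 = 64
Knoll → Easton → Cedar → Larch → Quarry → Knoll: 10+27+11+3+13 = 64
Knoll → Quarry → Easton → Larch → Cedar → Knoll: 13+23+26+11+17 = 90
Knoll → Quarry → Easton → Cedar → Larch → Knoll: 13+23+27+11+16 = 90
Knoll → Quarry → Larch → Easton → Cedar → Knoll: 13+3+26+27+17 = 86
Knoll → Quarry → Cedar → Easton → Larch → Knoll: 13+8+27+26+16 = 90
Knoll → Larch → Easton → Quarry → Cedar → Knoll: 16+26+23+8+17 = 90
Knoll → Larch → Quarry → Easton → Cedar → Knoll: 16+3+23+27+17 = 86
The minimum is 64.
One optimal route: Knoll → Easton → Quarry → Larch → Cedar → Knoll (or its reverse).

64 min — the shortest possible round trip.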